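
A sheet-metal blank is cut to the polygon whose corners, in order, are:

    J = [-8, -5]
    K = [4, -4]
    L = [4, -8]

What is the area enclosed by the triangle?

J→K: (-8)(-4) − (4)(-5) = 52
K→L: (4)(-8) − (4)(-4) = -16
L→J: (4)(-5) − (-8)(-8) = -84
Σ = -48
Area = |Σ|/2 = 24.

24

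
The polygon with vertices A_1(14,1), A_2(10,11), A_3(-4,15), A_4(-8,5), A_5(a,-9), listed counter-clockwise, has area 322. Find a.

Write out the shoelace sum; only the two edges meeting at A_5 involve a:
2·Area = [((-8)·(-9) − a·5) + (a·1 − 14·(-9))] + 438
       = -4·a + 636 = 644
⇒ a = -2.

-2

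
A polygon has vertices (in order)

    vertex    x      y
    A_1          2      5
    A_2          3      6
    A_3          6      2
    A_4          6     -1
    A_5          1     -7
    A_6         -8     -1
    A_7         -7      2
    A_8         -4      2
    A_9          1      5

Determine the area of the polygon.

A_1→A_2: (2)(6) − (3)(5) = -3
A_2→A_3: (3)(2) − (6)(6) = -30
A_3→A_4: (6)(-1) − (6)(2) = -18
A_4→A_5: (6)(-7) − (1)(-1) = -41
A_5→A_6: (1)(-1) − (-8)(-7) = -57
A_6→A_7: (-8)(2) − (-7)(-1) = -23
A_7→A_8: (-7)(2) − (-4)(2) = -6
A_8→A_9: (-4)(5) − (1)(2) = -22
A_9→A_1: (1)(5) − (2)(5) = -5
Σ = -205
Area = |Σ|/2 = 102.5.

102.5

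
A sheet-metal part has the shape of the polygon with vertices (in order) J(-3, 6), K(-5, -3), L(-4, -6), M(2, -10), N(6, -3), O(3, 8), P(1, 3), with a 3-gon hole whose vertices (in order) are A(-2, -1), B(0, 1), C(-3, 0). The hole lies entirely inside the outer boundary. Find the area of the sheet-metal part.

116

Outer boundary:
Apply the surveyor's formula: 2A = Σ (x_i·y_{i+1} − x_{i+1}·y_i), indices taken mod 7.
Σ = (39) + (18) + (52) + (54) + (57) + (1) + (15) = 236
Area = |Σ|/2 = 118.
Hole:
Apply the shoelace formula: 2A = Σ (x_i·y_{i+1} − x_{i+1}·y_i), indices taken mod 3.
Cross-terms: -2, 3, 3  ⇒  Σ = 4
Area = |Σ|/2 = 2.
Net area = 118 − 2 = 116.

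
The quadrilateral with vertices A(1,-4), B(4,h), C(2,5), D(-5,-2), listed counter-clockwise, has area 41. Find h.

Write out the shoelace sum; only the two edges meeting at B involve h:
2·Area = [(1·h − 4·(-4)) + (4·5 − 2·h)] + 43
       = -1·h + 79 = 82
⇒ h = -3.

-3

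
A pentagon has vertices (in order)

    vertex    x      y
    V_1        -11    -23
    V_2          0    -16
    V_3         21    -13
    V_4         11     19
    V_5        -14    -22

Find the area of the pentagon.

Cross-terms: 176, 336, 542, 24, 80  ⇒  Σ = 1158
Area = |Σ|/2 = 579.

579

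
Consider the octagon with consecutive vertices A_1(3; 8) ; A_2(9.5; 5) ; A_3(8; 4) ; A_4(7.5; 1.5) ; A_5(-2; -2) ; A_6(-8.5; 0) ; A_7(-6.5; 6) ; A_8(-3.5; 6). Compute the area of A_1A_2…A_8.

112.5

Apply the shoelace formula: 2A = Σ (x_i·y_{i+1} − x_{i+1}·y_i), indices taken mod 8.
Σ = (-61) + (-2) + (-18) + (-12) + (-17) + (-51) + (-18) + (-46) = -225
Area = |Σ|/2 = 112.5.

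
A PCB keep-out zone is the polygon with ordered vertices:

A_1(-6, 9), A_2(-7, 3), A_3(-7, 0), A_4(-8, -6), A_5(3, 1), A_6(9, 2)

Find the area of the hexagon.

Σ = (45) + (21) + (42) + (10) + (-3) + (93) = 208
Area = |Σ|/2 = 104.

104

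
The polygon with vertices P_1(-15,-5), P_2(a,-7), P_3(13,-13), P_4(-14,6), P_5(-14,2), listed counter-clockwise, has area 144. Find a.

-5

The doubled signed area Σ (x_i y_{i+1} − x_{i+1} y_i) is linear in a.
With a=0 it equals 248; the coefficient of a is -8 (from the two edges through P_2).
So -8·a + 248 = 2·144 = 288 ⇒ a = -5.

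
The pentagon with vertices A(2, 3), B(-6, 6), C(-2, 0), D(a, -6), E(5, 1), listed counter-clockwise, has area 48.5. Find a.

0

Write out the shoelace sum; only the two edges meeting at D involve a:
2·Area = [((-2)·(-6) − a·0) + (a·1 − 5·(-6))] + 55
       = 1·a + 97 = 97
⇒ a = 0.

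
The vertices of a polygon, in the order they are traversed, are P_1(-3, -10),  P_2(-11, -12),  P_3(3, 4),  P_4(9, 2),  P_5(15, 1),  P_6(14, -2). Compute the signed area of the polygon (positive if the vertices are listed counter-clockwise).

Apply the surveyor's formula: 2A = Σ (x_i·y_{i+1} − x_{i+1}·y_i), indices taken mod 6.
Σ = (-74) + (-8) + (-30) + (-21) + (-44) + (-146) = -323
Signed area = Σ/2 = -161.5 (negative ⇒ clockwise traversal).

-161.5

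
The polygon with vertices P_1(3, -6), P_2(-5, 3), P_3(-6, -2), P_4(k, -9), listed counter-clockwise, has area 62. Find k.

Write out the shoelace sum; only the two edges meeting at P_4 involve k:
2·Area = [((-6)·(-9) − k·(-2)) + (k·(-6) − 3·(-9))] + 7
       = -4·k + 88 = 124
⇒ k = -9.

-9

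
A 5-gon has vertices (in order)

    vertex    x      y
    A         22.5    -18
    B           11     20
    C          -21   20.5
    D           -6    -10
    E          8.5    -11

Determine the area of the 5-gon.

936

A→B: (22.5)(20) − (11)(-18) = 648
B→C: (11)(20.5) − (-21)(20) = 645.5
C→D: (-21)(-10) − (-6)(20.5) = 333
D→E: (-6)(-11) − (8.5)(-10) = 151
E→A: (8.5)(-18) − (22.5)(-11) = 94.5
Σ = 1872
Area = |Σ|/2 = 936.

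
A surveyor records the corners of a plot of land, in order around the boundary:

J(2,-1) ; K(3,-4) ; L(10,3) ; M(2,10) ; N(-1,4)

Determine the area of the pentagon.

Σ = (-5) + (49) + (94) + (18) + (-7) = 149
Area = |Σ|/2 = 74.5.

74.5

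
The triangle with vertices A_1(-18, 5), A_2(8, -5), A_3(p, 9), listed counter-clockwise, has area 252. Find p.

Write out the shoelace sum; only the two edges meeting at A_3 involve p:
2·Area = [(8·9 − p·(-5)) + (p·5 − (-18)·9)] + 50
       = 10·p + 284 = 504
⇒ p = 22.

22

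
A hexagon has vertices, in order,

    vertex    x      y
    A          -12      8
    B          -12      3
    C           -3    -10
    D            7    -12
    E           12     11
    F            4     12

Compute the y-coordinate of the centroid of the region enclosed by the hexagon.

Apply the surveyor's formula. First the cross-terms c_i = x_i·y_{i+1} − x_{i+1}·y_i:
  60, 129, 106, 221, 100, 176  ⇒  2A = 792, A = 396.
Then Σ (y_i + y_{i+1})·c_i = 3024, so ȳ = 3024 / (6·396) = 14/11.

14/11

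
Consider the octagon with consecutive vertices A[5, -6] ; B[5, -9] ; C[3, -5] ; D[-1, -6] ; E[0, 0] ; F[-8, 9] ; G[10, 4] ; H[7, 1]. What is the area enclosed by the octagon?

111.5

Σ = (-15) + (2) + (-23) + (0) + (0) + (-122) + (-18) + (-47) = -223
Area = |Σ|/2 = 111.5.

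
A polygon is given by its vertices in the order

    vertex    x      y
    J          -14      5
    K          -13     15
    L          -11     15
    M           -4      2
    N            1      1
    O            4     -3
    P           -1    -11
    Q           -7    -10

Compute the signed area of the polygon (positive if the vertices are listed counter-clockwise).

Apply Gauss's area formula: 2A = Σ (x_i·y_{i+1} − x_{i+1}·y_i), indices taken mod 8.
J→K: (-14)(15) − (-13)(5) = -145
K→L: (-13)(15) − (-11)(15) = -30
L→M: (-11)(2) − (-4)(15) = 38
M→N: (-4)(1) − (1)(2) = -6
N→O: (1)(-3) − (4)(1) = -7
O→P: (4)(-11) − (-1)(-3) = -47
P→Q: (-1)(-10) − (-7)(-11) = -67
Q→J: (-7)(5) − (-14)(-10) = -175
Σ = -439
Signed area = Σ/2 = -219.5 (negative ⇒ clockwise traversal).

-219.5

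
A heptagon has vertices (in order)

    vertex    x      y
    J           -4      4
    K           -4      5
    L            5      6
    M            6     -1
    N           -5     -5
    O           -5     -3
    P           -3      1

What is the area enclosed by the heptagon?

80.5

Σ = (-4) + (-49) + (-41) + (-35) + (-10) + (-14) + (-8) = -161
Area = |Σ|/2 = 80.5.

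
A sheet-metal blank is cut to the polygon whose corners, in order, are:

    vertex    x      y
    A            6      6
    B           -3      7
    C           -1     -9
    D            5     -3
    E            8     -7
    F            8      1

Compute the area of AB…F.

118.5

A→B: (6)(7) − (-3)(6) = 60
B→C: (-3)(-9) − (-1)(7) = 34
C→D: (-1)(-3) − (5)(-9) = 48
D→E: (5)(-7) − (8)(-3) = -11
E→F: (8)(1) − (8)(-7) = 64
F→A: (8)(6) − (6)(1) = 42
Σ = 237
Area = |Σ|/2 = 118.5.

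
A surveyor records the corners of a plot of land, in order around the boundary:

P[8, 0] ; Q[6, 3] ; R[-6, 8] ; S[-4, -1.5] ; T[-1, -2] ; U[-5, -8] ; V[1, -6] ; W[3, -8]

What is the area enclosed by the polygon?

123.75

Cross-terms: 24, 66, 41, 6.5, -2, 38, 10, 64  ⇒  Σ = 247.5
Area = |Σ|/2 = 123.75.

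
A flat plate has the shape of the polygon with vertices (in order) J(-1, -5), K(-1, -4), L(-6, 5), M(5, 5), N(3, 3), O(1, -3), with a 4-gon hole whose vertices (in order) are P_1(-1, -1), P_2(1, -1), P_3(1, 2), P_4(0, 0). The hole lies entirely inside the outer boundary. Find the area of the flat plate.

Outer boundary:
Σ = (-1) + (-29) + (-55) + (0) + (-12) + (-8) = -105
Area = |Σ|/2 = 52.5.
Hole:
P_1→P_2: (-1)(-1) − (1)(-1) = 2
P_2→P_3: (1)(2) − (1)(-1) = 3
P_3→P_4: (1)(0) − (0)(2) = 0
P_4→P_1: (0)(-1) − (-1)(0) = 0
Σ = 5
Area = |Σ|/2 = 2.5.
Net area = 52.5 − 2.5 = 50.

50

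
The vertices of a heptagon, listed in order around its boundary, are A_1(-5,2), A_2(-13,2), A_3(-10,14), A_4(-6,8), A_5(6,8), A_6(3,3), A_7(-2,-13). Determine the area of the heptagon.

173

Cross-terms: 16, -162, 4, -96, -6, -33, -69  ⇒  Σ = -346
Area = |Σ|/2 = 173.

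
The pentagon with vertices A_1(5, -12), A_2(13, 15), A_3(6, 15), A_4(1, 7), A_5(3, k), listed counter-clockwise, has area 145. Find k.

4

The doubled signed area Σ (x_i y_{i+1} − x_{i+1} y_i) is linear in k.
With k=0 it equals 306; the coefficient of k is -4 (from the two edges through A_5).
So -4·k + 306 = 2·145 = 290 ⇒ k = 4.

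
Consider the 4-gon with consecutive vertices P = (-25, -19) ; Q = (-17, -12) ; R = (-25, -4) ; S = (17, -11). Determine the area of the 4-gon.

Apply the shoelace formula: 2A = Σ (x_i·y_{i+1} − x_{i+1}·y_i), indices taken mod 4.
P→Q: (-25)(-12) − (-17)(-19) = -23
Q→R: (-17)(-4) − (-25)(-12) = -232
R→S: (-25)(-11) − (17)(-4) = 343
S→P: (17)(-19) − (-25)(-11) = -598
Σ = -510
Area = |Σ|/2 = 255.

255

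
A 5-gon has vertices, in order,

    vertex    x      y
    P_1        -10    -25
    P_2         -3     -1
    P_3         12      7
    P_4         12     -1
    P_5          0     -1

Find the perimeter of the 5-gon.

|P_1P_2| = √((7)² + (24)²) = √625 = 25
|P_2P_3| = √((15)² + (8)²) = √289 = 17
|P_3P_4| = √((0)² + (-8)²) = √64 = 8
|P_4P_5| = √((-12)² + (0)²) = √144 = 12
|P_5P_1| = √((-10)² + (-24)²) = √676 = 26
Perimeter = 25 + 17 + 8 + 12 + 26 = 88.

88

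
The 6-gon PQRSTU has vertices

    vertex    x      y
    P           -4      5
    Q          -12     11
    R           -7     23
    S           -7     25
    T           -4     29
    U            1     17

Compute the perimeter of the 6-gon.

|PQ| = √((-8)² + (6)²) = √100 = 10
|QR| = √((5)² + (12)²) = √169 = 13
|RS| = √((0)² + (2)²) = √4 = 2
|ST| = √((3)² + (4)²) = √25 = 5
|TU| = √((5)² + (-12)²) = √169 = 13
|UP| = √((-5)² + (-12)²) = √169 = 13
Perimeter = 10 + 13 + 2 + 5 + 13 + 13 = 56.

56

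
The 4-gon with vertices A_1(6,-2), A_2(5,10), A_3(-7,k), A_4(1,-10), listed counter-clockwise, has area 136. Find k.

Write out the shoelace sum; only the two edges meeting at A_3 involve k:
2·Area = [(5·k − (-7)·10) + ((-7)·(-10) − 1·k)] + 128
       = 4·k + 268 = 272
⇒ k = 1.

1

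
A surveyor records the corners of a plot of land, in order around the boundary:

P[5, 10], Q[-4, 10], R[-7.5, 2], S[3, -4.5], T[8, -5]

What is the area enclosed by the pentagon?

155.375

Apply the shoelace formula: 2A = Σ (x_i·y_{i+1} − x_{i+1}·y_i), indices taken mod 5.
Cross-terms: 90, 67, 27.75, 21, 105  ⇒  Σ = 310.75
Area = |Σ|/2 = 155.375.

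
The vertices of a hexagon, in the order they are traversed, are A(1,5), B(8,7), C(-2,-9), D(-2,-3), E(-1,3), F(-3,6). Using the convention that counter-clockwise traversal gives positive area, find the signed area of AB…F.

-65

A→B: (1)(7) − (8)(5) = -33
B→C: (8)(-9) − (-2)(7) = -58
C→D: (-2)(-3) − (-2)(-9) = -12
D→E: (-2)(3) − (-1)(-3) = -9
E→F: (-1)(6) − (-3)(3) = 3
F→A: (-3)(5) − (1)(6) = -21
Σ = -130
Signed area = Σ/2 = -65 (negative ⇒ clockwise traversal).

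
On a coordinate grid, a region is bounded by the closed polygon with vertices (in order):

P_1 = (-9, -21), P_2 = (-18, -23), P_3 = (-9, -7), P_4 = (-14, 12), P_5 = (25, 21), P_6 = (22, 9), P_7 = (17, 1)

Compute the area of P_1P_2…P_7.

884

P_1→P_2: (-9)(-23) − (-18)(-21) = -171
P_2→P_3: (-18)(-7) − (-9)(-23) = -81
P_3→P_4: (-9)(12) − (-14)(-7) = -206
P_4→P_5: (-14)(21) − (25)(12) = -594
P_5→P_6: (25)(9) − (22)(21) = -237
P_6→P_7: (22)(1) − (17)(9) = -131
P_7→P_1: (17)(-21) − (-9)(1) = -348
Σ = -1768
Area = |Σ|/2 = 884.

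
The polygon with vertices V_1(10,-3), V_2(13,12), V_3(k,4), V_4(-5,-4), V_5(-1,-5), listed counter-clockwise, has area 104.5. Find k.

The doubled signed area Σ (x_i y_{i+1} − x_{i+1} y_i) is linear in k.
With k=0 it equals 305; the coefficient of k is -16 (from the two edges through V_3).
So -16·k + 305 = 2·104.5 = 209 ⇒ k = 6.

6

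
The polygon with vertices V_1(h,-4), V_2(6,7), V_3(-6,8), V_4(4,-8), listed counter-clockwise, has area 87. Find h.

Write out the shoelace sum; only the two edges meeting at V_1 involve h:
2·Area = [(4·(-4) − h·(-8)) + (h·7 − 6·(-4))] + 106
       = 15·h + 114 = 174
⇒ h = 4.

4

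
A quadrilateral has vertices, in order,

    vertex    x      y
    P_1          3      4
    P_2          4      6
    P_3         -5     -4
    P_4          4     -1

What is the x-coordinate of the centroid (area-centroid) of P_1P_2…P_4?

Apply the surveyor's formula. First the cross-terms c_i = x_i·y_{i+1} − x_{i+1}·y_i:
  2, 14, 21, 19  ⇒  2A = 56, A = 28.
Then Σ (x_i + x_{i+1})·c_i = 112, so x̄ = 112 / (6·28) = 2/3.

2/3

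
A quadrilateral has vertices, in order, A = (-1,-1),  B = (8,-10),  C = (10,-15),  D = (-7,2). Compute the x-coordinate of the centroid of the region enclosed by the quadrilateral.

Apply the surveyor's formula. First the cross-terms c_i = x_i·y_{i+1} − x_{i+1}·y_i:
  18, -20, -85, 9  ⇒  2A = -78, A = -39.
Then Σ (x_i + x_{i+1})·c_i = -561, so x̄ = -561 / (6·(-39)) = 187/78.

187/78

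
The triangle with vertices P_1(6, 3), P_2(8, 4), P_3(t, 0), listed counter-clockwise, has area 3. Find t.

-6

The doubled signed area Σ (x_i y_{i+1} − x_{i+1} y_i) is linear in t.
With t=0 it equals 0; the coefficient of t is -1 (from the two edges through P_3).
So -1·t + 0 = 2·3 = 6 ⇒ t = -6.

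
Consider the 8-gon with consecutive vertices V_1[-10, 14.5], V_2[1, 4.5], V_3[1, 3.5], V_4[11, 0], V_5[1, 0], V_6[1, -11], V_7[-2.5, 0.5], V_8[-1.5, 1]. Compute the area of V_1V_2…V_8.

75.25

Cross-terms: -59.5, -1, -38.5, 0, -11, -27, -1.75, -11.75  ⇒  Σ = -150.5
Area = |Σ|/2 = 75.25.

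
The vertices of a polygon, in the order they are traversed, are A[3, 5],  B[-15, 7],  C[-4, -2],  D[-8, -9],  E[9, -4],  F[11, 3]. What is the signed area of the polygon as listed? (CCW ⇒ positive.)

Apply the shoelace (surveyor's) formula: 2A = Σ (x_i·y_{i+1} − x_{i+1}·y_i), indices taken mod 6.
Σ = (96) + (58) + (20) + (113) + (71) + (46) = 404
Signed area = Σ/2 = 202 (positive ⇒ counter-clockwise traversal).

202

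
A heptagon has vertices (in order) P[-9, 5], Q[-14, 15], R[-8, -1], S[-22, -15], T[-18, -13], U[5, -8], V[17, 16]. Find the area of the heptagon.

418.5

Σ = (-65) + (134) + (98) + (16) + (209) + (216) + (229) = 837
Area = |Σ|/2 = 418.5.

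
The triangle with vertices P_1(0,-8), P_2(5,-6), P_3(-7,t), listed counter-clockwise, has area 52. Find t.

The doubled signed area Σ (x_i y_{i+1} − x_{i+1} y_i) is linear in t.
With t=0 it equals 54; the coefficient of t is 5 (from the two edges through P_3).
So 5·t + 54 = 2·52 = 104 ⇒ t = 10.

10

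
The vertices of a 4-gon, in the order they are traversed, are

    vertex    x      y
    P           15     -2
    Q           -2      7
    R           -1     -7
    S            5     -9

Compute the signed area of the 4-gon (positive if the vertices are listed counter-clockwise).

Apply the surveyor's formula: 2A = Σ (x_i·y_{i+1} − x_{i+1}·y_i), indices taken mod 4.
Cross-terms: 101, 21, 44, 125  ⇒  Σ = 291
Signed area = Σ/2 = 145.5 (positive ⇒ counter-clockwise traversal).

145.5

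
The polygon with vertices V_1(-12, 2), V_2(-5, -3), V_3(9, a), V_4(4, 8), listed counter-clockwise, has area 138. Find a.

-3

Write out the shoelace sum; only the two edges meeting at V_3 involve a:
2·Area = [((-5)·a − 9·(-3)) + (9·8 − 4·a)] + 150
       = -9·a + 249 = 276
⇒ a = -3.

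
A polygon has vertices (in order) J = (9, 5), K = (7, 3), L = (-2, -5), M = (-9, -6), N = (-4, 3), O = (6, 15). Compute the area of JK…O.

Σ = (-8) + (-29) + (-33) + (-51) + (-78) + (-105) = -304
Area = |Σ|/2 = 152.

152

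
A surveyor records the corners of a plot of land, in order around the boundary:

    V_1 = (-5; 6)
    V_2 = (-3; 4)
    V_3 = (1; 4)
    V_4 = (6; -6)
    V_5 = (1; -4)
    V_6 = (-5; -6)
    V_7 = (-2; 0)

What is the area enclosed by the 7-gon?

58

Apply Gauss's area formula: 2A = Σ (x_i·y_{i+1} − x_{i+1}·y_i), indices taken mod 7.
Σ = (-2) + (-16) + (-30) + (-18) + (-26) + (-12) + (-12) = -116
Area = |Σ|/2 = 58.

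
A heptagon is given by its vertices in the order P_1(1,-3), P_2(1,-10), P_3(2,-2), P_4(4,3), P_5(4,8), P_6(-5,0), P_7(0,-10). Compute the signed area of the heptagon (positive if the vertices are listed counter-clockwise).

72.5

Apply the shoelace (surveyor's) formula: 2A = Σ (x_i·y_{i+1} − x_{i+1}·y_i), indices taken mod 7.
Cross-terms: -7, 18, 14, 20, 40, 50, 10  ⇒  Σ = 145
Signed area = Σ/2 = 72.5 (positive ⇒ counter-clockwise traversal).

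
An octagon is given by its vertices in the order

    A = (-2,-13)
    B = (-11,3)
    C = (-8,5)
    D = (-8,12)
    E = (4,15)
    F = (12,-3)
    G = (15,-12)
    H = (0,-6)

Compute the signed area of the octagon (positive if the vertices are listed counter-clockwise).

-398.5

Σ = (-149) + (-31) + (-56) + (-168) + (-192) + (-99) + (-90) + (-12) = -797
Signed area = Σ/2 = -398.5 (negative ⇒ clockwise traversal).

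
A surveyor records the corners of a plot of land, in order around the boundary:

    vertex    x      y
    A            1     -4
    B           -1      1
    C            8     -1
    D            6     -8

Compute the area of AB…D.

42

A→B: (1)(1) − (-1)(-4) = -3
B→C: (-1)(-1) − (8)(1) = -7
C→D: (8)(-8) − (6)(-1) = -58
D→A: (6)(-4) − (1)(-8) = -16
Σ = -84
Area = |Σ|/2 = 42.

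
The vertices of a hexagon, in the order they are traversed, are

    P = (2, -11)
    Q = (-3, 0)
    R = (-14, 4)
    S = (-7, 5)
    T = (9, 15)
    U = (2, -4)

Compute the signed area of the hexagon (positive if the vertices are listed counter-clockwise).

Apply the shoelace (surveyor's) formula: 2A = Σ (x_i·y_{i+1} − x_{i+1}·y_i), indices taken mod 6.
Σ = (-33) + (-12) + (-42) + (-150) + (-66) + (-14) = -317
Signed area = Σ/2 = -158.5 (negative ⇒ clockwise traversal).

-158.5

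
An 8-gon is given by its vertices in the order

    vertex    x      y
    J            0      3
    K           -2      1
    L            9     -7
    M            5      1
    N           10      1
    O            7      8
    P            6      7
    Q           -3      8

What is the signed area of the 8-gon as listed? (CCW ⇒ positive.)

92

Apply Gauss's area formula: 2A = Σ (x_i·y_{i+1} − x_{i+1}·y_i), indices taken mod 8.
Cross-terms: 6, 5, 44, -5, 73, 1, 69, -9  ⇒  Σ = 184
Signed area = Σ/2 = 92 (positive ⇒ counter-clockwise traversal).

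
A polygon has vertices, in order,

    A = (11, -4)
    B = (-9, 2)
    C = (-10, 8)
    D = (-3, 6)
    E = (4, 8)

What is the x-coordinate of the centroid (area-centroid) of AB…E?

Apply the shoelace formula. First the cross-terms c_i = x_i·y_{i+1} − x_{i+1}·y_i:
  -14, -52, -36, -48, -104  ⇒  2A = -254, A = -127.
Then Σ (x_i + x_{i+1})·c_i = -180, so x̄ = -180 / (6·(-127)) = 30/127.

30/127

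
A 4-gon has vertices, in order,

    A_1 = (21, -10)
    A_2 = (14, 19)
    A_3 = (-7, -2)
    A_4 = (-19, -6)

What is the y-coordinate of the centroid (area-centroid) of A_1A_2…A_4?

Apply the surveyor's formula. First the cross-terms c_i = x_i·y_{i+1} − x_{i+1}·y_i:
  539, 105, 4, 316  ⇒  2A = 964, A = 482.
Then Σ (y_i + y_{i+1})·c_i = 1548, so ȳ = 1548 / (6·482) = 129/241.

129/241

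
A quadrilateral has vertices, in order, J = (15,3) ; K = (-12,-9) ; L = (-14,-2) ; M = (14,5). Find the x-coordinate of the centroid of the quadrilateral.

-233/138

Apply Gauss's area formula. First the cross-terms c_i = x_i·y_{i+1} − x_{i+1}·y_i:
  -99, -102, -42, -33  ⇒  2A = -276, A = -138.
Then Σ (x_i + x_{i+1})·c_i = 1398, so x̄ = 1398 / (6·(-138)) = -233/138.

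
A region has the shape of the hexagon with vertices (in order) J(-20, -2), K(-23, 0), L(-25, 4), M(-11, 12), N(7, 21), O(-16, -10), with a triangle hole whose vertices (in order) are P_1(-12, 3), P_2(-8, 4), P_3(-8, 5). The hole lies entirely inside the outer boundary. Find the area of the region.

Outer boundary:
Apply Gauss's area formula: 2A = Σ (x_i·y_{i+1} − x_{i+1}·y_i), indices taken mod 6.
Σ = (-46) + (-92) + (-256) + (-315) + (266) + (-168) = -611
Area = |Σ|/2 = 305.5.
Hole:
Apply Gauss's area formula: 2A = Σ (x_i·y_{i+1} − x_{i+1}·y_i), indices taken mod 3.
Σ = (-24) + (-8) + (36) = 4
Area = |Σ|/2 = 2.
Net area = 305.5 − 2 = 303.5.

303.5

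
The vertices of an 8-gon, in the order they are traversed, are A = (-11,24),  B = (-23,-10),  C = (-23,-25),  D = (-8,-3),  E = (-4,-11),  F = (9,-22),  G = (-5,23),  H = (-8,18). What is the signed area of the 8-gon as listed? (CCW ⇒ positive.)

Apply the shoelace (surveyor's) formula: 2A = Σ (x_i·y_{i+1} − x_{i+1}·y_i), indices taken mod 8.
Cross-terms: 662, 345, -131, 76, 187, 97, 94, 6  ⇒  Σ = 1336
Signed area = Σ/2 = 668 (positive ⇒ counter-clockwise traversal).

668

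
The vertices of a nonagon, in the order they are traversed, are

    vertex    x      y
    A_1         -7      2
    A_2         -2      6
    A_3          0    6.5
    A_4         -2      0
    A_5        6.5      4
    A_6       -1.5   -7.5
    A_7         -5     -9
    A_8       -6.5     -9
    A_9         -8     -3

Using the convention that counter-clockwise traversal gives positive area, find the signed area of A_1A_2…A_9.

Apply the shoelace formula: 2A = Σ (x_i·y_{i+1} − x_{i+1}·y_i), indices taken mod 9.
Cross-terms: -38, -13, 13, -8, -42.75, -24, -13.5, -52.5, -37  ⇒  Σ = -215.75
Signed area = Σ/2 = -107.875 (negative ⇒ clockwise traversal).

-107.875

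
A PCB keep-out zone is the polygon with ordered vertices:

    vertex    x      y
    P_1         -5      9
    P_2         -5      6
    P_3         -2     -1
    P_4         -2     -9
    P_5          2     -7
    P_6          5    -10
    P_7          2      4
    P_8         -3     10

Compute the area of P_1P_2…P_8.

Apply the surveyor's formula: 2A = Σ (x_i·y_{i+1} − x_{i+1}·y_i), indices taken mod 8.
Cross-terms: 15, 17, 16, 32, 15, 40, 32, 23  ⇒  Σ = 190
Area = |Σ|/2 = 95.

95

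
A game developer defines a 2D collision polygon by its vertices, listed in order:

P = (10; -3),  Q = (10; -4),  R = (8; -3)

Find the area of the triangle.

1

Cross-terms: -10, 2, 6  ⇒  Σ = -2
Area = |Σ|/2 = 1.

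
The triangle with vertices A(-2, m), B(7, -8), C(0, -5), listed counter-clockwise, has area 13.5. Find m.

Write out the shoelace sum; only the two edges meeting at A involve m:
2·Area = [(0·m − (-2)·(-5)) + ((-2)·(-8) − 7·m)] + -35
       = -7·m + -29 = 27
⇒ m = -8.

-8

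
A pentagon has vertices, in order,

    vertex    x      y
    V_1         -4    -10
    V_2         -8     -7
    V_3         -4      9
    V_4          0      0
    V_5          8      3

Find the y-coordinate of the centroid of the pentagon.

Apply the surveyor's formula. First the cross-terms c_i = x_i·y_{i+1} − x_{i+1}·y_i:
  -52, -100, 0, 0, -68  ⇒  2A = -220, A = -110.
Then Σ (y_i + y_{i+1})·c_i = 1160, so ȳ = 1160 / (6·(-110)) = -58/33.

-58/33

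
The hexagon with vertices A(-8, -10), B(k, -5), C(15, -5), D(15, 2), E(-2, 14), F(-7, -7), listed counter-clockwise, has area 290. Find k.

4

Write out the shoelace sum; only the two edges meeting at B involve k:
2·Area = [((-8)·(-5) − k·(-10)) + (k·(-5) − 15·(-5))] + 445
       = 5·k + 560 = 580
⇒ k = 4.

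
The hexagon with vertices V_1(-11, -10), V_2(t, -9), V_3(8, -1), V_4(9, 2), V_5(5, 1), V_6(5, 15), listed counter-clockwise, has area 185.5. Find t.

-1

The doubled signed area Σ (x_i y_{i+1} − x_{i+1} y_i) is linear in t.
With t=0 it equals 380; the coefficient of t is 9 (from the two edges through V_2).
So 9·t + 380 = 2·185.5 = 371 ⇒ t = -1.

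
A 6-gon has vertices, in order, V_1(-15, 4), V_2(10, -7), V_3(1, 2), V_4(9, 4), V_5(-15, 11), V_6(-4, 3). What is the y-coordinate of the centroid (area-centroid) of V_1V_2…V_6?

144/53

Apply Gauss's area formula. First the cross-terms c_i = x_i·y_{i+1} − x_{i+1}·y_i:
  65, 27, -14, 159, -1, 29  ⇒  2A = 265, A = 132.5.
Then Σ (y_i + y_{i+1})·c_i = 2160, so ȳ = 2160 / (6·132.5) = 144/53.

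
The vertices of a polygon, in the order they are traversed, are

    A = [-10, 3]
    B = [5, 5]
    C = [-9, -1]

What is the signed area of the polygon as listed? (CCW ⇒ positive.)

-31

Apply the shoelace formula: 2A = Σ (x_i·y_{i+1} − x_{i+1}·y_i), indices taken mod 3.
Σ = (-65) + (40) + (-37) = -62
Signed area = Σ/2 = -31 (negative ⇒ clockwise traversal).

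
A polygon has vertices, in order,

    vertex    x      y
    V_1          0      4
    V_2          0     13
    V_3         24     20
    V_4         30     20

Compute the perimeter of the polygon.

74

|V_1V_2| = √((0)² + (9)²) = √81 = 9
|V_2V_3| = √((24)² + (7)²) = √625 = 25
|V_3V_4| = √((6)² + (0)²) = √36 = 6
|V_4V_1| = √((-30)² + (-16)²) = √1156 = 34
Perimeter = 9 + 25 + 6 + 34 = 74.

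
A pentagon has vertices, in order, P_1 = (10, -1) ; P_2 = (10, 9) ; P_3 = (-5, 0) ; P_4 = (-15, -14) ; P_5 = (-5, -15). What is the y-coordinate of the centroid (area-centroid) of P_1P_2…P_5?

Apply the surveyor's formula. First the cross-terms c_i = x_i·y_{i+1} − x_{i+1}·y_i:
  100, 45, 70, 155, 155  ⇒  2A = 525, A = 262.5.
Then Σ (y_i + y_{i+1})·c_i = -6750, so ȳ = -6750 / (6·262.5) = -30/7.

-30/7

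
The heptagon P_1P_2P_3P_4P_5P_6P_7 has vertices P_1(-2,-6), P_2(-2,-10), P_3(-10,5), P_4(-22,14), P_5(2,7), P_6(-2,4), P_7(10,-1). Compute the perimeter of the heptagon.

|P_1P_2| = √((0)² + (-4)²) = √16 = 4
|P_2P_3| = √((-8)² + (15)²) = √289 = 17
|P_3P_4| = √((-12)² + (9)²) = √225 = 15
|P_4P_5| = √((24)² + (-7)²) = √625 = 25
|P_5P_6| = √((-4)² + (-3)²) = √25 = 5
|P_6P_7| = √((12)² + (-5)²) = √169 = 13
|P_7P_1| = √((-12)² + (-5)²) = √169 = 13
Perimeter = 4 + 17 + 15 + 25 + 5 + 13 + 13 = 92.

92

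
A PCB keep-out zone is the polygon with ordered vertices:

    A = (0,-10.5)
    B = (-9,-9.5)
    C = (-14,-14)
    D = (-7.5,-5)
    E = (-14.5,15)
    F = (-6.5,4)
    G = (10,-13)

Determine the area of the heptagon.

Apply the shoelace (surveyor's) formula: 2A = Σ (x_i·y_{i+1} − x_{i+1}·y_i), indices taken mod 7.
Cross-terms: -94.5, -7, -35, -185, 39.5, 44.5, -105  ⇒  Σ = -342.5
Area = |Σ|/2 = 171.25.

171.25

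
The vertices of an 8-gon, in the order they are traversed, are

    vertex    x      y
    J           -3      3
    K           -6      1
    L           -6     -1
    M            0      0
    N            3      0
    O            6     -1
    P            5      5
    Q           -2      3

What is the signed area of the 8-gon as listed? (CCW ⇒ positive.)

43.5

Apply the surveyor's formula: 2A = Σ (x_i·y_{i+1} − x_{i+1}·y_i), indices taken mod 8.
Σ = (15) + (12) + (0) + (0) + (-3) + (35) + (25) + (3) = 87
Signed area = Σ/2 = 43.5 (positive ⇒ counter-clockwise traversal).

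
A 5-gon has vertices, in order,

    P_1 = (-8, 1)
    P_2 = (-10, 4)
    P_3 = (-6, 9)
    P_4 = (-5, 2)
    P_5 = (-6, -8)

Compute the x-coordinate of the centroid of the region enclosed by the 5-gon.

-499/73

Apply Gauss's area formula. First the cross-terms c_i = x_i·y_{i+1} − x_{i+1}·y_i:
  -22, -66, 33, 52, -70  ⇒  2A = -73, A = -36.5.
Then Σ (x_i + x_{i+1})·c_i = 1497, so x̄ = 1497 / (6·(-36.5)) = -499/73.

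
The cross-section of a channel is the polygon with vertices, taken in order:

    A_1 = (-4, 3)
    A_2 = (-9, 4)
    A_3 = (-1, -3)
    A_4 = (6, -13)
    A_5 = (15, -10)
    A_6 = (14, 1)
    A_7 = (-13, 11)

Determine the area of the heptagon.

Σ = (11) + (31) + (31) + (135) + (155) + (167) + (5) = 535
Area = |Σ|/2 = 267.5.

267.5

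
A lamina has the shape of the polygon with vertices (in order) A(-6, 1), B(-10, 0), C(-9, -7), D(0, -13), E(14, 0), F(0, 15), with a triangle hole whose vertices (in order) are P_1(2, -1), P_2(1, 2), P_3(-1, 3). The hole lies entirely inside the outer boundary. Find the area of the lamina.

337

Outer boundary:
Apply the surveyor's formula: 2A = Σ (x_i·y_{i+1} − x_{i+1}·y_i), indices taken mod 6.
Cross-terms: 10, 70, 117, 182, 210, 90  ⇒  Σ = 679
Area = |Σ|/2 = 339.5.
Hole:
Σ = (5) + (5) + (-5) = 5
Area = |Σ|/2 = 2.5.
Net area = 339.5 − 2.5 = 337.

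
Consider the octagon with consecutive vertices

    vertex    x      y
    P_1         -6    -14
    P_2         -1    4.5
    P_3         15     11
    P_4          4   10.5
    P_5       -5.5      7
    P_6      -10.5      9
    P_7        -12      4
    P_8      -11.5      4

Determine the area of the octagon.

176.375

Σ = (-41) + (-78.5) + (113.5) + (85.75) + (24) + (66) + (-2) + (185) = 352.75
Area = |Σ|/2 = 176.375.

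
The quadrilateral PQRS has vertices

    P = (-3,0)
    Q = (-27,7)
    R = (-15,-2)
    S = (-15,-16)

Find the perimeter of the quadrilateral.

74

|PQ| = √((-24)² + (7)²) = √625 = 25
|QR| = √((12)² + (-9)²) = √225 = 15
|RS| = √((0)² + (-14)²) = √196 = 14
|SP| = √((12)² + (16)²) = √400 = 20
Perimeter = 25 + 15 + 14 + 20 = 74.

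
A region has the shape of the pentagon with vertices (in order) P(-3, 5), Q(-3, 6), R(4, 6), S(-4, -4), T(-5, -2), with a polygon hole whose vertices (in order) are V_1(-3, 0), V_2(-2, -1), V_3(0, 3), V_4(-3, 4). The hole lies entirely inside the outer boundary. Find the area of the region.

31

Outer boundary:
Apply the shoelace formula: 2A = Σ (x_i·y_{i+1} − x_{i+1}·y_i), indices taken mod 5.
Σ = (-3) + (-42) + (8) + (-12) + (-31) = -80
Area = |Σ|/2 = 40.
Hole:
Apply the surveyor's formula: 2A = Σ (x_i·y_{i+1} − x_{i+1}·y_i), indices taken mod 4.
V_1→V_2: (-3)(-1) − (-2)(0) = 3
V_2→V_3: (-2)(3) − (0)(-1) = -6
V_3→V_4: (0)(4) − (-3)(3) = 9
V_4→V_1: (-3)(0) − (-3)(4) = 12
Σ = 18
Area = |Σ|/2 = 9.
Net area = 40 − 9 = 31.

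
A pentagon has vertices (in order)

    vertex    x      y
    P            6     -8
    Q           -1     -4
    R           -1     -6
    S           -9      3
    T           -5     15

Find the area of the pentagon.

Apply the surveyor's formula: 2A = Σ (x_i·y_{i+1} − x_{i+1}·y_i), indices taken mod 5.
Σ = (-32) + (2) + (-57) + (-120) + (-50) = -257
Area = |Σ|/2 = 128.5.

128.5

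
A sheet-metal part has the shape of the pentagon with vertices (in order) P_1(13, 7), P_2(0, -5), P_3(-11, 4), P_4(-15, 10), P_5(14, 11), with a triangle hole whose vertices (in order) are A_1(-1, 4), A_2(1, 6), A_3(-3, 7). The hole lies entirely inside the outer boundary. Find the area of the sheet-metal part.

Outer boundary:
Apply the surveyor's formula: 2A = Σ (x_i·y_{i+1} − x_{i+1}·y_i), indices taken mod 5.
Σ = (-65) + (-55) + (-50) + (-305) + (-45) = -520
Area = |Σ|/2 = 260.
Hole:
A_1→A_2: (-1)(6) − (1)(4) = -10
A_2→A_3: (1)(7) − (-3)(6) = 25
A_3→A_1: (-3)(4) − (-1)(7) = -5
Σ = 10
Area = |Σ|/2 = 5.
Net area = 260 − 5 = 255.

255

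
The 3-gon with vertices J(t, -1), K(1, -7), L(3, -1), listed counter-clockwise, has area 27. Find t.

The doubled signed area Σ (x_i y_{i+1} − x_{i+1} y_i) is linear in t.
With t=0 it equals 18; the coefficient of t is -6 (from the two edges through J).
So -6·t + 18 = 2·27 = 54 ⇒ t = -6.

-6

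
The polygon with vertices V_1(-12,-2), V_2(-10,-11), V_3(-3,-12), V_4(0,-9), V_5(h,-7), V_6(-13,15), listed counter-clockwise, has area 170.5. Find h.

The doubled signed area Σ (x_i y_{i+1} − x_{i+1} y_i) is linear in h.
With h=0 it equals 341; the coefficient of h is 24 (from the two edges through V_5).
So 24·h + 341 = 2·170.5 = 341 ⇒ h = 0.

0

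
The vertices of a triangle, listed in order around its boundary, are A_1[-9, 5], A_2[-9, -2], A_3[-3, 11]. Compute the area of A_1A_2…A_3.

21

A_1→A_2: (-9)(-2) − (-9)(5) = 63
A_2→A_3: (-9)(11) − (-3)(-2) = -105
A_3→A_1: (-3)(5) − (-9)(11) = 84
Σ = 42
Area = |Σ|/2 = 21.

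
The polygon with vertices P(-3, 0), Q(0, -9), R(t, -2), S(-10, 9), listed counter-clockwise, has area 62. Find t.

5

Write out the shoelace sum; only the two edges meeting at R involve t:
2·Area = [(0·(-2) − t·(-9)) + (t·9 − (-10)·(-2))] + 54
       = 18·t + 34 = 124
⇒ t = 5.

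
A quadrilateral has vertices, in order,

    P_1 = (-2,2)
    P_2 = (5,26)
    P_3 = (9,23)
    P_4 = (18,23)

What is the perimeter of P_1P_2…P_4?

68

|P_1P_2| = √((7)² + (24)²) = √625 = 25
|P_2P_3| = √((4)² + (-3)²) = √25 = 5
|P_3P_4| = √((9)² + (0)²) = √81 = 9
|P_4P_1| = √((-20)² + (-21)²) = √841 = 29
Perimeter = 25 + 5 + 9 + 29 = 68.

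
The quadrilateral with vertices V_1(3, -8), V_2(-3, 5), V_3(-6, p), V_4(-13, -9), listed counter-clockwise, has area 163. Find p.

12

The doubled signed area Σ (x_i y_{i+1} − x_{i+1} y_i) is linear in p.
With p=0 it equals 206; the coefficient of p is 10 (from the two edges through V_3).
So 10·p + 206 = 2·163 = 326 ⇒ p = 12.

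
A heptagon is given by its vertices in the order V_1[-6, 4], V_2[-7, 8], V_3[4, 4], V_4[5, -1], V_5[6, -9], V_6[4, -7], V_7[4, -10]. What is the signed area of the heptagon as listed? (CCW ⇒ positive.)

-102.5

Cross-terms: -20, -60, -24, -39, -6, -12, -44  ⇒  Σ = -205
Signed area = Σ/2 = -102.5 (negative ⇒ clockwise traversal).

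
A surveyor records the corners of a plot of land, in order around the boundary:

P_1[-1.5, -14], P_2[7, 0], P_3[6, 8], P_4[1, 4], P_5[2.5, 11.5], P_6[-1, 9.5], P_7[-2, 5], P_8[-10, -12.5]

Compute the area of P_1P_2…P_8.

Σ = (98) + (56) + (16) + (1.5) + (35.25) + (14) + (75) + (121.25) = 417
Area = |Σ|/2 = 208.5.

208.5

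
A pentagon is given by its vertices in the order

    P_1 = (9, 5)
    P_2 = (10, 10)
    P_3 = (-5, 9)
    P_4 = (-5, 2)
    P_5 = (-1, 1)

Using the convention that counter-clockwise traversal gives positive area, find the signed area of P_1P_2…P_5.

P_1→P_2: (9)(10) − (10)(5) = 40
P_2→P_3: (10)(9) − (-5)(10) = 140
P_3→P_4: (-5)(2) − (-5)(9) = 35
P_4→P_5: (-5)(1) − (-1)(2) = -3
P_5→P_1: (-1)(5) − (9)(1) = -14
Σ = 198
Signed area = Σ/2 = 99 (positive ⇒ counter-clockwise traversal).

99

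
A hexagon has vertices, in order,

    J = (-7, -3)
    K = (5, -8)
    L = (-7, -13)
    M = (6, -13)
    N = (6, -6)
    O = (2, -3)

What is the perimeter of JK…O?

|JK| = √((12)² + (-5)²) = √169 = 13
|KL| = √((-12)² + (-5)²) = √169 = 13
|LM| = √((13)² + (0)²) = √169 = 13
|MN| = √((0)² + (7)²) = √49 = 7
|NO| = √((-4)² + (3)²) = √25 = 5
|OJ| = √((-9)² + (0)²) = √81 = 9
Perimeter = 13 + 13 + 13 + 7 + 5 + 9 = 60.

60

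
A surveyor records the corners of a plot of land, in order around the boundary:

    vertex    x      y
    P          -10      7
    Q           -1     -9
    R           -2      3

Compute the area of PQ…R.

46

Σ = (97) + (-21) + (16) = 92
Area = |Σ|/2 = 46.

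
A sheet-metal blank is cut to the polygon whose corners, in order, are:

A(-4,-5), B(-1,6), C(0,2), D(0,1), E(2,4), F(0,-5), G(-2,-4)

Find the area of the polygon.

Cross-terms: -29, -2, 0, -2, -10, -10, -6  ⇒  Σ = -59
Area = |Σ|/2 = 29.5.

29.5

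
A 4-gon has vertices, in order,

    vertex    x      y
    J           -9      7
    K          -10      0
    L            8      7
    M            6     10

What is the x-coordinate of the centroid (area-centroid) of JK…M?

-31/15

Apply the shoelace (surveyor's) formula. First the cross-terms c_i = x_i·y_{i+1} − x_{i+1}·y_i:
  70, -70, 38, 132  ⇒  2A = 170, A = 85.
Then Σ (x_i + x_{i+1})·c_i = -1054, so x̄ = -1054 / (6·85) = -31/15.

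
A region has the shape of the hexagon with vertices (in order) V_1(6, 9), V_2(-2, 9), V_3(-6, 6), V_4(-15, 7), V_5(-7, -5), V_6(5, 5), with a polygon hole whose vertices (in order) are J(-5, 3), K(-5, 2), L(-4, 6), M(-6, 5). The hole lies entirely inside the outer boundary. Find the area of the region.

Outer boundary:
Apply the surveyor's formula: 2A = Σ (x_i·y_{i+1} − x_{i+1}·y_i), indices taken mod 6.
V_1→V_2: (6)(9) − (-2)(9) = 72
V_2→V_3: (-2)(6) − (-6)(9) = 42
V_3→V_4: (-6)(7) − (-15)(6) = 48
V_4→V_5: (-15)(-5) − (-7)(7) = 124
V_5→V_6: (-7)(5) − (5)(-5) = -10
V_6→V_1: (5)(9) − (6)(5) = 15
Σ = 291
Area = |Σ|/2 = 145.5.
Hole:
Apply the shoelace (surveyor's) formula: 2A = Σ (x_i·y_{i+1} − x_{i+1}·y_i), indices taken mod 4.
Σ = (5) + (-22) + (16) + (7) = 6
Area = |Σ|/2 = 3.
Net area = 145.5 − 3 = 142.5.

142.5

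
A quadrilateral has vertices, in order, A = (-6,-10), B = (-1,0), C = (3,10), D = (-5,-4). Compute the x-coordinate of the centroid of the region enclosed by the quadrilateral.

-26/11

Apply the shoelace formula. First the cross-terms c_i = x_i·y_{i+1} − x_{i+1}·y_i:
  -10, -10, 38, 26  ⇒  2A = 44, A = 22.
Then Σ (x_i + x_{i+1})·c_i = -312, so x̄ = -312 / (6·22) = -26/11.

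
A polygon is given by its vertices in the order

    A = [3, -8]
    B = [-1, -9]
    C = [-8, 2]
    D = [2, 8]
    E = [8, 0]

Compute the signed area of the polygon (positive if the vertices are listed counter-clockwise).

-152.5

Cross-terms: -35, -74, -68, -64, -64  ⇒  Σ = -305
Signed area = Σ/2 = -152.5 (negative ⇒ clockwise traversal).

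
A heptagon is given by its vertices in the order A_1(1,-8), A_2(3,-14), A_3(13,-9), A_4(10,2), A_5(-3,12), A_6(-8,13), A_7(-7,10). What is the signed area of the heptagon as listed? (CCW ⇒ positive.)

Apply the shoelace (surveyor's) formula: 2A = Σ (x_i·y_{i+1} − x_{i+1}·y_i), indices taken mod 7.
A_1→A_2: (1)(-14) − (3)(-8) = 10
A_2→A_3: (3)(-9) − (13)(-14) = 155
A_3→A_4: (13)(2) − (10)(-9) = 116
A_4→A_5: (10)(12) − (-3)(2) = 126
A_5→A_6: (-3)(13) − (-8)(12) = 57
A_6→A_7: (-8)(10) − (-7)(13) = 11
A_7→A_1: (-7)(-8) − (1)(10) = 46
Σ = 521
Signed area = Σ/2 = 260.5 (positive ⇒ counter-clockwise traversal).

260.5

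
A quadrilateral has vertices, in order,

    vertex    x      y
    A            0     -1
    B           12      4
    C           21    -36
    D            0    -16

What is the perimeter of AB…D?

|AB| = √((12)² + (5)²) = √169 = 13
|BC| = √((9)² + (-40)²) = √1681 = 41
|CD| = √((-21)² + (20)²) = √841 = 29
|DA| = √((0)² + (15)²) = √225 = 15
Perimeter = 13 + 41 + 29 + 15 = 98.

98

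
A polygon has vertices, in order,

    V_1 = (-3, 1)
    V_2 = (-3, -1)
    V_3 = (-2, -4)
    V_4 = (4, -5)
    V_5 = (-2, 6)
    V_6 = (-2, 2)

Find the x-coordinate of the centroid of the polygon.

Apply the shoelace formula. First the cross-terms c_i = x_i·y_{i+1} − x_{i+1}·y_i:
  6, 10, 26, 14, 8, 4  ⇒  2A = 68, A = 34.
Then Σ (x_i + x_{i+1})·c_i = -58, so x̄ = -58 / (6·34) = -29/102.

-29/102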